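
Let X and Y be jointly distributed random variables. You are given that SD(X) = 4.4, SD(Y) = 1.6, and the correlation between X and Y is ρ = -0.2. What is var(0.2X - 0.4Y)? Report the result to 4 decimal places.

var(X) = (4.4)² = 19.36;  var(Y) = (1.6)² = 2.56
Cov(X,Y) = ρ·SD(X)·SD(Y) = -0.2·4.4·1.6 = -1.408
var(0.2X - 0.4Y) = (0.2)²·var(X) + (-0.4)²·var(Y) + 2·(0.2)·(-0.4)·Cov(X,Y)
= 0.04·19.36 + 0.16·2.56 + -0.16·-1.408 = 1.40928

1.4093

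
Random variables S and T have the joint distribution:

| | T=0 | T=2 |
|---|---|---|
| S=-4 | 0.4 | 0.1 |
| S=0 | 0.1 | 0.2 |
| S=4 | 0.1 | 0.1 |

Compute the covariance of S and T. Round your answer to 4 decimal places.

E[S] = -1.2,  E[T] = 0.8
E[ST] = 0
Cov(S,T) = E[ST] − E[S]E[T] = 0 − (-1.2)(0.8) = 0.96

0.9600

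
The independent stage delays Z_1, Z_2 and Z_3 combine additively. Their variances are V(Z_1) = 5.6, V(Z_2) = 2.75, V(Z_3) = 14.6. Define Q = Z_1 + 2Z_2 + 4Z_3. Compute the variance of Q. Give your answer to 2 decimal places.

250.20

By independence, V(Q) = (1)²V(Z_1) + (2)²V(Z_2) + (4)²V(Z_3)
= (1)²·5.6 + (2)²·2.75 + (4)²·14.6 = 250.2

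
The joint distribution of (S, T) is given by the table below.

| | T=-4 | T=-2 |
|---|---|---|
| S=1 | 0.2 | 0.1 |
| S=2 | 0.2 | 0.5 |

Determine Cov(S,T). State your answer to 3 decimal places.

0.160

E[S] = 1.7,  E[T] = -2.8
E[ST] = -4.6
Cov(S,T) = E[ST] − E[S]E[T] = -4.6 − (1.7)(-2.8) = 0.16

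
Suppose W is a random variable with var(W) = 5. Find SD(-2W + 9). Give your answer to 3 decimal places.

var(-2W + 9) = (-2)²·5 = 20
SD(-2W + 9) = √20 ≈ 4.472

4.472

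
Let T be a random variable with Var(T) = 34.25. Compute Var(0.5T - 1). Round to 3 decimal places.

Var(0.5T - 1) = (0.5)²·Var(T) = 0.25·34.25 = 8.5625

8.563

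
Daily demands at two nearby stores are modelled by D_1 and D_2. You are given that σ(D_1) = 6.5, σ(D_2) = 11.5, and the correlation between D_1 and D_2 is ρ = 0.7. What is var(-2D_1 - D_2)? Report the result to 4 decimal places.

510.5500

var(D_1) = (6.5)² = 42.25;  var(D_2) = (11.5)² = 132.25
cov(D_1,D_2) = ρ·σ(D_1)·σ(D_2) = 0.7·6.5·11.5 = 52.325
var(-2D_1 - D_2) = (-2)²·var(D_1) + (-1)²·var(D_2) + 2·(-2)·(-1)·cov(D_1,D_2)
= 4·42.25 + 1·132.25 + 4·52.325 = 510.55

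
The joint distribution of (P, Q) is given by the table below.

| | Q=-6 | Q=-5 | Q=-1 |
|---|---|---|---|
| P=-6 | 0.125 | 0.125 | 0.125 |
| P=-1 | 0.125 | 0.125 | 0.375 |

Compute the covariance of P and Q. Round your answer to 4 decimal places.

1.4063

E[P] = -2.875,  E[Q] = -3.25
E[PQ] = 10.75
Cov(P,Q) = E[PQ] − E[P]E[Q] = 10.75 − (-2.875)(-3.25) = 1.40625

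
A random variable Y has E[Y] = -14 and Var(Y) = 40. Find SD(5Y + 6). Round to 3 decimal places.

Var(5Y + 6) = (5)²·40 = 1000
SD(5Y + 6) = √1000 ≈ 31.623

31.623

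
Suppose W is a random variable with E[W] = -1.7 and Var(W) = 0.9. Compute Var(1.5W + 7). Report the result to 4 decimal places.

2.0250

Var(1.5W + 7) = (1.5)²·Var(W) = 2.25·0.9 = 2.025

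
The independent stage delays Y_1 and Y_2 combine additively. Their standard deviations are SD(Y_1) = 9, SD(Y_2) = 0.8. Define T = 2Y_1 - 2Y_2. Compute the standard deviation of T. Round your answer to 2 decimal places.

18.07

Var(Y_1) = 81, Var(Y_2) = 0.64
By independence, Var(T) = (2)²Var(Y_1) + (-2)²Var(Y_2)
= (2)²·81 + (-2)²·0.64 = 326.56
SD(T) = √326.56 ≈ 18.07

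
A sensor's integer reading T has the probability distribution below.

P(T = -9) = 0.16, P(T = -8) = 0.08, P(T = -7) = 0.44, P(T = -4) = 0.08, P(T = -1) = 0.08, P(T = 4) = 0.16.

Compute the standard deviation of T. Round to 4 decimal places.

4.3993

E[T] = (-9)(0.16) + (-8)(0.08) + (-7)(0.44) + (-4)(0.08) + (-1)(0.08) + (4)(0.16) = -4.92
E[T²] = (-9)²(0.16) + (-8)²(0.08) + (-7)²(0.44) + (-4)²(0.08) + (-1)²(0.08) + (4)²(0.16) = 43.56
var(T) = E[T²] − (E[T])² = 43.56 − (-4.92)² = 19.3536
SD(T) = √19.3536 ≈ 4.3993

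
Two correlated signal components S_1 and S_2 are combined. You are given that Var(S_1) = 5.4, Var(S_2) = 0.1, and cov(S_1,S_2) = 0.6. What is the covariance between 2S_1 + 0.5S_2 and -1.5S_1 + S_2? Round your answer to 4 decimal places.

cov(2S_1 + 0.5S_2, -1.5S_1 + S_2) = (2)(-1.5)Var(S_1) + (0.5)(1)Var(S_2) + [(2)(1) + (0.5)(-1.5)]cov(S_1,S_2)
= -3·5.4 + 0.5·0.1 + 1.25·0.6 = -15.4

-15.4000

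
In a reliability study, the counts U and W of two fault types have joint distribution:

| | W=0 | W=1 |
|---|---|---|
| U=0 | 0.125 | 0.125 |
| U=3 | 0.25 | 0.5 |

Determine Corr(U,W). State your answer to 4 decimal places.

E[U] = 2.25,  E[W] = 0.625
E[UW] = 1.5
Cov(U,W) = E[UW] − E[U]E[W] = 1.5 − (2.25)(0.625) = 0.09375
var(U) = 1.6875,  var(W) = 0.234375
ρ = 0.09375 / √(1.6875·0.234375) ≈ 0.1491

0.1491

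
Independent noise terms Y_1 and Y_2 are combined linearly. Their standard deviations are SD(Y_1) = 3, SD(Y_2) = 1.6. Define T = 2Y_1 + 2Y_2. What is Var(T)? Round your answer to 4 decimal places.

46.2400

Var(Y_1) = 9, Var(Y_2) = 2.56
By independence, Var(T) = (2)²Var(Y_1) + (2)²Var(Y_2)
= (2)²·9 + (2)²·2.56 = 46.24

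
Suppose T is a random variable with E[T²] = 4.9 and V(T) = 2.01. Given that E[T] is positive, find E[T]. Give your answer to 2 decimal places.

1.70

(E[T])² = E[T²] − V(T) = 4.9 − 2.01 = 2.89
E[T] = √2.89 = 1.7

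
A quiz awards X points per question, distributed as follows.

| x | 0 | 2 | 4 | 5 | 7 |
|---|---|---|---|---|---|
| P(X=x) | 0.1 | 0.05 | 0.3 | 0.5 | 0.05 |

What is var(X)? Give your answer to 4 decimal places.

2.7275

E[X] = (0)(0.1) + (2)(0.05) + (4)(0.3) + (5)(0.5) + (7)(0.05) = 4.15
E[X²] = (0)²(0.1) + (2)²(0.05) + (4)²(0.3) + (5)²(0.5) + (7)²(0.05) = 19.95
var(X) = E[X²] − (E[X])² = 19.95 − (4.15)² = 2.7275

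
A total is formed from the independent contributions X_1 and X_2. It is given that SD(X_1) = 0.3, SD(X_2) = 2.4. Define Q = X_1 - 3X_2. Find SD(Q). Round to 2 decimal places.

Var(X_1) = 0.09, Var(X_2) = 5.76
By independence, Var(Q) = (1)²Var(X_1) + (-3)²Var(X_2)
= (1)²·0.09 + (-3)²·5.76 = 51.93
SD(Q) = √51.93 ≈ 7.21

7.21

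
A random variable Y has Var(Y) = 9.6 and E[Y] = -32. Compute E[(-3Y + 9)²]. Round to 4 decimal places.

11111.4000

E[-3Y + 9] = -3·-32 + 9 = 105
Var(-3Y + 9) = (-3)²·9.6 = 86.4
E[(-3Y + 9)²] = Var((-3Y + 9)) + (E[(-3Y + 9)])² = 86.4 + (105)² = 11111.4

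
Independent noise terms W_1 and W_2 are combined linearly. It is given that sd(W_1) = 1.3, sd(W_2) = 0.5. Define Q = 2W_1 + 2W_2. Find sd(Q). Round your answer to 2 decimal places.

2.79

Var(W_1) = 1.69, Var(W_2) = 0.25
By independence, Var(Q) = (2)²Var(W_1) + (2)²Var(W_2)
= (2)²·1.69 + (2)²·0.25 = 7.76
sd(Q) = √7.76 ≈ 2.79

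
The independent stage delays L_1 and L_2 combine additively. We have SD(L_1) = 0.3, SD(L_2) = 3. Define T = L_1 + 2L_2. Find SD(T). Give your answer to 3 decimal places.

6.007

Var(L_1) = 0.09, Var(L_2) = 9
By independence, Var(T) = (1)²Var(L_1) + (2)²Var(L_2)
= (1)²·0.09 + (2)²·9 = 36.09
SD(T) = √36.09 ≈ 6.007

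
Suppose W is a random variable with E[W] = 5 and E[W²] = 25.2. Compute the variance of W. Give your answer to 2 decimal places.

0.20

V(W) = 25.2 − (5)² = 0.2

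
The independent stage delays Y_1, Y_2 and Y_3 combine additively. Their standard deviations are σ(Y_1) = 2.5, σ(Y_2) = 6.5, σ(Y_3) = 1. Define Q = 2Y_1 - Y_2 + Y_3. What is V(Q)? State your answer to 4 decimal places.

V(Y_1) = 6.25, V(Y_2) = 42.25, V(Y_3) = 1
By independence, V(Q) = (2)²V(Y_1) + (-1)²V(Y_2) + (1)²V(Y_3)
= (2)²·6.25 + (-1)²·42.25 + (1)²·1 = 68.25

68.2500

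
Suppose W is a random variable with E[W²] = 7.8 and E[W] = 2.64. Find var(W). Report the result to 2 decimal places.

0.83

var(W) = 7.8 − (2.64)² = 0.8304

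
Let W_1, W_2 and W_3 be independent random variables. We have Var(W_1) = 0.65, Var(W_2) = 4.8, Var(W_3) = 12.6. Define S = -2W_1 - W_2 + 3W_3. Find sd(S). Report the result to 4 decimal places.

By independence, Var(S) = (-2)²Var(W_1) + (-1)²Var(W_2) + (3)²Var(W_3)
= (-2)²·0.65 + (-1)²·4.8 + (3)²·12.6 = 120.8
sd(S) = √120.8 ≈ 10.9909

10.9909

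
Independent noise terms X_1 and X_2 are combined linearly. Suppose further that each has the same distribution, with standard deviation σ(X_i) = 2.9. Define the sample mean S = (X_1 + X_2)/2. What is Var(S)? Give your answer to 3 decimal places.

Var(X_i) = (2.9)² = 8.41
By independence, Var(S) = (0.5)²Var(X_1) + (0.5)²Var(X_2)
= (0.5)²·8.41 + (0.5)²·8.41 = 4.205

4.205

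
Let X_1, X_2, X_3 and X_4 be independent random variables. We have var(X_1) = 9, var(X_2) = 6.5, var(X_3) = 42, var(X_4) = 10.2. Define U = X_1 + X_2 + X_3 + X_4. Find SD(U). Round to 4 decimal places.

8.2280

By independence, var(U) = (1)²var(X_1) + (1)²var(X_2) + (1)²var(X_3) + (1)²var(X_4)
= (1)²·9 + (1)²·6.5 + (1)²·42 + (1)²·10.2 = 67.7
SD(U) = √67.7 ≈ 8.2280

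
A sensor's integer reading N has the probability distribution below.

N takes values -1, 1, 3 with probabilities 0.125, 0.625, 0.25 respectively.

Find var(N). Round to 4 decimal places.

E[N] = (-1)(0.125) + (1)(0.625) + (3)(0.25) = 1.25
E[N²] = (-1)²(0.125) + (1)²(0.625) + (3)²(0.25) = 3
var(N) = E[N²] − (E[N])² = 3 − (1.25)² = 1.4375

1.4375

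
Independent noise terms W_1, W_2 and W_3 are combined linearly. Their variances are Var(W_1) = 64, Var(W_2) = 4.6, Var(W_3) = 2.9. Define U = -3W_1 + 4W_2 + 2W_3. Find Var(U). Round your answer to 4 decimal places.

661.2000

By independence, Var(U) = (-3)²Var(W_1) + (4)²Var(W_2) + (2)²Var(W_3)
= (-3)²·64 + (4)²·4.6 + (2)²·2.9 = 661.2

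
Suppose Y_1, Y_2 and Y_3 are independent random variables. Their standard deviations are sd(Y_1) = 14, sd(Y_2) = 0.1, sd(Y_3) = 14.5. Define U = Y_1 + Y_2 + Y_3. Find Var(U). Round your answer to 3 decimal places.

406.260

Var(Y_1) = 196, Var(Y_2) = 0.01, Var(Y_3) = 210.25
By independence, Var(U) = (1)²Var(Y_1) + (1)²Var(Y_2) + (1)²Var(Y_3)
= (1)²·196 + (1)²·0.01 + (1)²·210.25 = 406.26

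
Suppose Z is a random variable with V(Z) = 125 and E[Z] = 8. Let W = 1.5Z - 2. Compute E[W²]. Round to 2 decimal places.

E[1.5Z - 2] = 1.5·8 − 2 = 10
V(1.5Z - 2) = (1.5)²·125 = 281.25
E[W²] = V(W) + (E[W])² = 281.25 + (10)² = 381.25

381.25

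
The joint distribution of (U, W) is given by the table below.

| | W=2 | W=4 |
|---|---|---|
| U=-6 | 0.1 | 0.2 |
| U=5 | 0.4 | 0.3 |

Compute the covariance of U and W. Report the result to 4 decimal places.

E[U] = 1.7,  E[W] = 3
E[UW] = 4
Cov(U,W) = E[UW] − E[U]E[W] = 4 − (1.7)(3) = -1.1

-1.1000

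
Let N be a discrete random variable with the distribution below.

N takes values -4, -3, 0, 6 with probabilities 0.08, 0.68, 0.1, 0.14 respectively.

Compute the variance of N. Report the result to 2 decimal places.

E[N] = (-4)(0.08) + (-3)(0.68) + (0)(0.1) + (6)(0.14) = -1.52
E[N²] = (-4)²(0.08) + (-3)²(0.68) + (0)²(0.1) + (6)²(0.14) = 12.44
Var(N) = E[N²] − (E[N])² = 12.44 − (-1.52)² = 10.1296

10.13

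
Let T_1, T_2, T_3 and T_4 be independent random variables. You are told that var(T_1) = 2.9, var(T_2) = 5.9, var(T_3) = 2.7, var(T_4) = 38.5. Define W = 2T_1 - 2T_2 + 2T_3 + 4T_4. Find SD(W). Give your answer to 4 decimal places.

25.7294

By independence, var(W) = (2)²var(T_1) + (-2)²var(T_2) + (2)²var(T_3) + (4)²var(T_4)
= (2)²·2.9 + (-2)²·5.9 + (2)²·2.7 + (4)²·38.5 = 662
SD(W) = √662 ≈ 25.7294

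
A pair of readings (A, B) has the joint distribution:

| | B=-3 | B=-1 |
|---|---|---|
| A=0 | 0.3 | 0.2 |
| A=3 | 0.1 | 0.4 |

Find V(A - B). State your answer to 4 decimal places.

E[A] = 1.5,  E[B] = -1.8,  E[AB] = -2.1
V(A) = 4.5 − (1.5)² = 2.25;  V(B) = 4.2 − (-1.8)² = 0.96
cov(A,B) = -2.1 − (1.5)(-1.8) = 0.6
V(A - B) = (1)²·2.25 + (-1)²·0.96 + 2·(1)·(-1)·0.6 = 2.01

2.0100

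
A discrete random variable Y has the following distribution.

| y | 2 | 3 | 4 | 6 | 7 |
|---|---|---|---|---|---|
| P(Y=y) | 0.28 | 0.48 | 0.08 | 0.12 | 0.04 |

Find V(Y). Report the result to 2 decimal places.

E[Y] = (2)(0.28) + (3)(0.48) + (4)(0.08) + (6)(0.12) + (7)(0.04) = 3.32
E[Y²] = (2)²(0.28) + (3)²(0.48) + (4)²(0.08) + (6)²(0.12) + (7)²(0.04) = 13
V(Y) = E[Y²] − (E[Y])² = 13 − (3.32)² = 1.9776

1.98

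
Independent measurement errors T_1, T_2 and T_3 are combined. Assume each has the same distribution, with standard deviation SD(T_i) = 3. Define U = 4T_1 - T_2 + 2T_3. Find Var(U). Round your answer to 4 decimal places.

Var(T_i) = (3)² = 9
By independence, Var(U) = (4)²Var(T_1) + (-1)²Var(T_2) + (2)²Var(T_3)
= (4)²·9 + (-1)²·9 + (2)²·9 = 189

189.0000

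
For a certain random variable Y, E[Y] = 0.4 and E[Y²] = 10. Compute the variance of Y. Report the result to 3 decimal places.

9.840

var(Y) = 10 − (0.4)² = 9.84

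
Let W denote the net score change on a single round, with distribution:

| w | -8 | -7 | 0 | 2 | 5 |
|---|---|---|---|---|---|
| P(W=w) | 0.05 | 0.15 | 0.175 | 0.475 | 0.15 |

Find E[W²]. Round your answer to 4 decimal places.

16.2000

E[W²] = (-8)²(0.05) + (-7)²(0.15) + (0)²(0.175) + (2)²(0.475) + (5)²(0.15) = 16.2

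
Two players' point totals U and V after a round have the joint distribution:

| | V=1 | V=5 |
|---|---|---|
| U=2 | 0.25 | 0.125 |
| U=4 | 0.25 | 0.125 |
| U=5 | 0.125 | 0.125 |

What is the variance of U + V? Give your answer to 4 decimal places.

5.7500

E[U] = 3.5,  E[V] = 2.5,  E[UV] = 9
var(U) = 13.75 − (3.5)² = 1.5;  var(V) = 10 − (2.5)² = 3.75
Cov(U,V) = 9 − (3.5)(2.5) = 0.25
var(U + V) = (1)²·1.5 + (1)²·3.75 + 2·(1)·(1)·0.25 = 5.75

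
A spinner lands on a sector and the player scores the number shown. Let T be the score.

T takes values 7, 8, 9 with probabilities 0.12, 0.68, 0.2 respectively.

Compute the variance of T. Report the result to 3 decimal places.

E[T] = (7)(0.12) + (8)(0.68) + (9)(0.2) = 8.08
E[T²] = (7)²(0.12) + (8)²(0.68) + (9)²(0.2) = 65.6
Var(T) = E[T²] − (E[T])² = 65.6 − (8.08)² = 0.3136

0.314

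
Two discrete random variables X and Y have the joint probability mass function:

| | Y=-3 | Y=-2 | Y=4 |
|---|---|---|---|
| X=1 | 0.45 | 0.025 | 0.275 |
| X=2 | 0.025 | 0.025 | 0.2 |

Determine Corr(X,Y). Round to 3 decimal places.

0.389

E[X] = 1.25,  E[Y] = 0.375
E[XY] = 1.05
Cov(X,Y) = E[XY] − E[X]E[Y] = 1.05 − (1.25)(0.375) = 0.58125
V(X) = 0.1875,  V(Y) = 11.934375
ρ = 0.58125 / √(0.1875·11.934375) ≈ 0.389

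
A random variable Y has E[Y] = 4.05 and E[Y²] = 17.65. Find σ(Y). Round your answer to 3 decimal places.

Var(Y) = 17.65 − (4.05)² = 1.2475
σ(Y) = √1.2475 ≈ 1.117

1.117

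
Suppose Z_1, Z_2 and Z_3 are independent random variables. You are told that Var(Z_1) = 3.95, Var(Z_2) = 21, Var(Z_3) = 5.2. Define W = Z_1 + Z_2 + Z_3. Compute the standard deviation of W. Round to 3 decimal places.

By independence, Var(W) = (1)²Var(Z_1) + (1)²Var(Z_2) + (1)²Var(Z_3)
= (1)²·3.95 + (1)²·21 + (1)²·5.2 = 30.15
σ(W) = √30.15 ≈ 5.491

5.491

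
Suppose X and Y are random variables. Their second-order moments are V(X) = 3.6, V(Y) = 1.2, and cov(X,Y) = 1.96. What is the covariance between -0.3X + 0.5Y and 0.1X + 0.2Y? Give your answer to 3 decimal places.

cov(-0.3X + 0.5Y, 0.1X + 0.2Y) = (-0.3)(0.1)V(X) + (0.5)(0.2)V(Y) + [(-0.3)(0.2) + (0.5)(0.1)]cov(X,Y)
= -0.03·3.6 + 0.1·1.2 + -0.01·1.96 = -0.0076

-0.008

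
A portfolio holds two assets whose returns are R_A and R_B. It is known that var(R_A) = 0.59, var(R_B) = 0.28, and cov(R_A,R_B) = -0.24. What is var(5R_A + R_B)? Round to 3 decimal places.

var(5R_A + R_B) = (5)²·var(R_A) + (1)²·var(R_B) + 2·(5)·(1)·cov(R_A,R_B)
= 25·0.59 + 1·0.28 + 10·-0.24 = 12.63

12.630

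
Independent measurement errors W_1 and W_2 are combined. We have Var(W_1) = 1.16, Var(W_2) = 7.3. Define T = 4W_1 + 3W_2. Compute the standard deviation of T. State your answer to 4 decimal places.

9.1793

By independence, Var(T) = (4)²Var(W_1) + (3)²Var(W_2)
= (4)²·1.16 + (3)²·7.3 = 84.26
SD(T) = √84.26 ≈ 9.1793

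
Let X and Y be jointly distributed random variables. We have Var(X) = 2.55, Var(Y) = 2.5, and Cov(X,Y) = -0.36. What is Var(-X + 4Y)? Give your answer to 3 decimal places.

45.430

Var(-X + 4Y) = (-1)²·Var(X) + (4)²·Var(Y) + 2·(-1)·(4)·Cov(X,Y)
= 1·2.55 + 16·2.5 + -8·-0.36 = 45.43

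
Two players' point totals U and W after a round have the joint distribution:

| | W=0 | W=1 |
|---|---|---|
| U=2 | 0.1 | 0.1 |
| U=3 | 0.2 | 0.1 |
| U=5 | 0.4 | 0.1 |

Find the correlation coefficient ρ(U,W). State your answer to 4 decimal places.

-0.2446

E[U] = 3.8,  E[W] = 0.3
E[UW] = 1
Cov(U,W) = E[UW] − E[U]E[W] = 1 − (3.8)(0.3) = -0.14
Var(U) = 1.56,  Var(W) = 0.21
ρ = -0.14 / √(1.56·0.21) ≈ -0.2446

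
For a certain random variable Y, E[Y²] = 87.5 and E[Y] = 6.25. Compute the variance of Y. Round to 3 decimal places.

48.438

var(Y) = 87.5 − (6.25)² = 48.4375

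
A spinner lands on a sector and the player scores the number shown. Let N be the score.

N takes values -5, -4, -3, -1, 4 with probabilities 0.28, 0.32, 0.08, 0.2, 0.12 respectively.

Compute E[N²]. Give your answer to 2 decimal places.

14.96

E[N²] = (-5)²(0.28) + (-4)²(0.32) + (-3)²(0.08) + (-1)²(0.2) + (4)²(0.12) = 14.96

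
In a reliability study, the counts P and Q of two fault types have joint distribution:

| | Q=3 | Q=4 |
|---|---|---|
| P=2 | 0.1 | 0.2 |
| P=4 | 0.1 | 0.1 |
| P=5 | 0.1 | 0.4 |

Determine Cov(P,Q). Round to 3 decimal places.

E[P] = 3.9,  E[Q] = 3.7
E[PQ] = 14.5
Cov(P,Q) = E[PQ] − E[P]E[Q] = 14.5 − (3.9)(3.7) = 0.07

0.070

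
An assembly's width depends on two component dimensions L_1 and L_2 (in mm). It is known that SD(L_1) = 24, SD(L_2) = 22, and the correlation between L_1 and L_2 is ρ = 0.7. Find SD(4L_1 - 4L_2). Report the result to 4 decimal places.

71.6436

V(L_1) = (24)² = 576;  V(L_2) = (22)² = 484
cov(L_1,L_2) = ρ·SD(L_1)·SD(L_2) = 0.7·24·22 = 369.6
V(4L_1 - 4L_2) = (4)²·V(L_1) + (-4)²·V(L_2) + 2·(4)·(-4)·cov(L_1,L_2)
= 16·576 + 16·484 + -32·369.6 = 5132.8
SD(4L_1 - 4L_2) = √5132.8 ≈ 71.6436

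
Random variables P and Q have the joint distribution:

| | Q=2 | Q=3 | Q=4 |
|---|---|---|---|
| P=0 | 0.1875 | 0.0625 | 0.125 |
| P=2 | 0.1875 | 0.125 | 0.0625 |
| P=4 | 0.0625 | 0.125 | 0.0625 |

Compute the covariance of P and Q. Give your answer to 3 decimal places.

E[P] = 1.75,  E[Q] = 2.8125
E[PQ] = 5
Cov(P,Q) = E[PQ] − E[P]E[Q] = 5 − (1.75)(2.8125) = 0.078125

0.078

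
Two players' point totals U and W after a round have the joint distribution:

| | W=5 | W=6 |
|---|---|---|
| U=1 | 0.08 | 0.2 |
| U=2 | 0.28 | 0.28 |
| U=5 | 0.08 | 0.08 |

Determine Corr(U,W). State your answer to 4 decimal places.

-0.1119

E[U] = 2.2,  E[W] = 5.56
E[UW] = 12.16
cov(U,W) = E[UW] − E[U]E[W] = 12.16 − (2.2)(5.56) = -0.072
V(U) = 1.68,  V(W) = 0.2464
ρ = -0.072 / √(1.68·0.2464) ≈ -0.1119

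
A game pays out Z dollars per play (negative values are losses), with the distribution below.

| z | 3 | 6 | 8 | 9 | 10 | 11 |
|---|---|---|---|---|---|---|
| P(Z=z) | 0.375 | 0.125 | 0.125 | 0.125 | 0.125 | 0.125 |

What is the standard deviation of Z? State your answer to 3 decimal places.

3.120

E[Z] = (3)(0.375) + (6)(0.125) + (8)(0.125) + (9)(0.125) + (10)(0.125) + (11)(0.125) = 6.625
E[Z²] = (3)²(0.375) + (6)²(0.125) + (8)²(0.125) + (9)²(0.125) + (10)²(0.125) + (11)²(0.125) = 53.625
Var(Z) = E[Z²] − (E[Z])² = 53.625 − (6.625)² = 9.734375
sd(Z) = √9.734375 ≈ 3.120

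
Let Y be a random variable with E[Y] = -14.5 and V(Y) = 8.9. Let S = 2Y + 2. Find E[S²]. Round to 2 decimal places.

764.60

E[2Y + 2] = 2·-14.5 + 2 = -27
V(2Y + 2) = (2)²·8.9 = 35.6
E[S²] = V(S) + (E[S])² = 35.6 + (-27)² = 764.6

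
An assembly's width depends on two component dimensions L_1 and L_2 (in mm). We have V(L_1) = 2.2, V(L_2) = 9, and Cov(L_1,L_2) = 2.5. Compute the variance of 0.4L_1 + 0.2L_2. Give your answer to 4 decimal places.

V(0.4L_1 + 0.2L_2) = (0.4)²·V(L_1) + (0.2)²·V(L_2) + 2·(0.4)·(0.2)·Cov(L_1,L_2)
= 0.16·2.2 + 0.04·9 + 0.16·2.5 = 1.112

1.1120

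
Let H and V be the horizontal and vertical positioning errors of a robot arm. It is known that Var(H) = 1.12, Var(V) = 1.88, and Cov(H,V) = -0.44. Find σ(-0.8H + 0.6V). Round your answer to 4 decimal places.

Var(-0.8H + 0.6V) = (-0.8)²·Var(H) + (0.6)²·Var(V) + 2·(-0.8)·(0.6)·Cov(H,V)
= 0.64·1.12 + 0.36·1.88 + -0.96·-0.44 = 1.816
σ(-0.8H + 0.6V) = √1.816 ≈ 1.3476

1.3476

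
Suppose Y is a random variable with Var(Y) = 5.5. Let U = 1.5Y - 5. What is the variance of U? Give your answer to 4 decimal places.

Var(1.5Y - 5) = (1.5)²·Var(Y) = 2.25·5.5 = 12.375

12.3750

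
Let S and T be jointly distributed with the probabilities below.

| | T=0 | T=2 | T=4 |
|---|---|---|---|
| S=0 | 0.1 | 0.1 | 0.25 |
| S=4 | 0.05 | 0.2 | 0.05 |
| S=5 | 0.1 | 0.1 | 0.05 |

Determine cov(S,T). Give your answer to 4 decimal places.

-0.9900

E[S] = 2.45,  E[T] = 2.2
E[ST] = 4.4
cov(S,T) = E[ST] − E[S]E[T] = 4.4 − (2.45)(2.2) = -0.99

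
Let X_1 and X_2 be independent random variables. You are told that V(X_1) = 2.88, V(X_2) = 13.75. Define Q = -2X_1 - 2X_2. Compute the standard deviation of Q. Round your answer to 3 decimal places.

By independence, V(Q) = (-2)²V(X_1) + (-2)²V(X_2)
= (-2)²·2.88 + (-2)²·13.75 = 66.52
σ(Q) = √66.52 ≈ 8.156

8.156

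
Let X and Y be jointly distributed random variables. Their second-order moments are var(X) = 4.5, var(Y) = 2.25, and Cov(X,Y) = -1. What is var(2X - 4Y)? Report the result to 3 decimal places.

var(2X - 4Y) = (2)²·var(X) + (-4)²·var(Y) + 2·(2)·(-4)·Cov(X,Y)
= 4·4.5 + 16·2.25 + -16·-1 = 70

70.000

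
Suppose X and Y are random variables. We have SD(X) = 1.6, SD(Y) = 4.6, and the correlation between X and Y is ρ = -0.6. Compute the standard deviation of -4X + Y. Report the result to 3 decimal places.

9.872

var(X) = (1.6)² = 2.56;  var(Y) = (4.6)² = 21.16
Cov(X,Y) = ρ·SD(X)·SD(Y) = -0.6·1.6·4.6 = -4.416
var(-4X + Y) = (-4)²·var(X) + (1)²·var(Y) + 2·(-4)·(1)·Cov(X,Y)
= 16·2.56 + 1·21.16 + -8·-4.416 = 97.448
SD(-4X + Y) = √97.448 ≈ 9.872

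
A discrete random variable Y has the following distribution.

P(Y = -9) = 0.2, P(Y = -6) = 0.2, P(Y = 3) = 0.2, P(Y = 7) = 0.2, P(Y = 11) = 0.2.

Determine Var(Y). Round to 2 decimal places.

57.76

E[Y] = (-9)(0.2) + (-6)(0.2) + (3)(0.2) + (7)(0.2) + (11)(0.2) = 1.2
E[Y²] = (-9)²(0.2) + (-6)²(0.2) + (3)²(0.2) + (7)²(0.2) + (11)²(0.2) = 59.2
Var(Y) = E[Y²] − (E[Y])² = 59.2 − (1.2)² = 57.76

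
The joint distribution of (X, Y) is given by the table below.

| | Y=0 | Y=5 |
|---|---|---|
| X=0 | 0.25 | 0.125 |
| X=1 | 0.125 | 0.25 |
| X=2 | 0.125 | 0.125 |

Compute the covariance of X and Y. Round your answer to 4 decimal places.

0.3125

E[X] = 0.875,  E[Y] = 2.5
E[XY] = 2.5
cov(X,Y) = E[XY] − E[X]E[Y] = 2.5 − (0.875)(2.5) = 0.3125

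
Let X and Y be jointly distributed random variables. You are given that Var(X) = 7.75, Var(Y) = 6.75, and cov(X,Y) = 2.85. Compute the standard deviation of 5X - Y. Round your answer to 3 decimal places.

Var(5X - Y) = (5)²·Var(X) + (-1)²·Var(Y) + 2·(5)·(-1)·cov(X,Y)
= 25·7.75 + 1·6.75 + -10·2.85 = 172
SD(5X - Y) = √172 ≈ 13.115

13.115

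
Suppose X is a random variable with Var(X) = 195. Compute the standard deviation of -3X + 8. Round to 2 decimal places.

41.89

Var(-3X + 8) = (-3)²·195 = 1755
sd(-3X + 8) = √1755 ≈ 41.89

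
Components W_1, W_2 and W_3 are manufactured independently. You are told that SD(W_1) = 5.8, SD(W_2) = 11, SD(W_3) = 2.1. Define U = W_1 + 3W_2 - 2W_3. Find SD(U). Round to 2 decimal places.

var(W_1) = 33.64, var(W_2) = 121, var(W_3) = 4.41
By independence, var(U) = (1)²var(W_1) + (3)²var(W_2) + (-2)²var(W_3)
= (1)²·33.64 + (3)²·121 + (-2)²·4.41 = 1140.28
SD(U) = √1140.28 ≈ 33.77

33.77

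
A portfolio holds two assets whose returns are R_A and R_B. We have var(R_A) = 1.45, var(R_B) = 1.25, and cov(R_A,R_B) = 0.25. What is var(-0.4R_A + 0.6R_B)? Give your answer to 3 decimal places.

0.562

var(-0.4R_A + 0.6R_B) = (-0.4)²·var(R_A) + (0.6)²·var(R_B) + 2·(-0.4)·(0.6)·cov(R_A,R_B)
= 0.16·1.45 + 0.36·1.25 + -0.48·0.25 = 0.562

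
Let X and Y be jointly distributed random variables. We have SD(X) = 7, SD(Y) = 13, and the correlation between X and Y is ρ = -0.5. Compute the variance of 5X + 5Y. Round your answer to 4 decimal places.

Var(X) = (7)² = 49;  Var(Y) = (13)² = 169
Cov(X,Y) = ρ·SD(X)·SD(Y) = -0.5·7·13 = -45.5
Var(5X + 5Y) = (5)²·Var(X) + (5)²·Var(Y) + 2·(5)·(5)·Cov(X,Y)
= 25·49 + 25·169 + 50·-45.5 = 3175

3175.0000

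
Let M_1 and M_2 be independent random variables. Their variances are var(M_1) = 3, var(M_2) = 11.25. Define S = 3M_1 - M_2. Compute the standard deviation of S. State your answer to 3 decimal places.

By independence, var(S) = (3)²var(M_1) + (-1)²var(M_2)
= (3)²·3 + (-1)²·11.25 = 38.25
σ(S) = √38.25 ≈ 6.185

6.185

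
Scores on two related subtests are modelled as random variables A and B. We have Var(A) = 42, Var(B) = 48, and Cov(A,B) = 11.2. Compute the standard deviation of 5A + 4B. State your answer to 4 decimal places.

Var(5A + 4B) = (5)²·Var(A) + (4)²·Var(B) + 2·(5)·(4)·Cov(A,B)
= 25·42 + 16·48 + 40·11.2 = 2266
SD(5A + 4B) = √2266 ≈ 47.6025

47.6025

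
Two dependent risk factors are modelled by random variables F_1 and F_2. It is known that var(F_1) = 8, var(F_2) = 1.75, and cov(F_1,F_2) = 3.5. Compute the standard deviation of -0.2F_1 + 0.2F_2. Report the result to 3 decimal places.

var(-0.2F_1 + 0.2F_2) = (-0.2)²·var(F_1) + (0.2)²·var(F_2) + 2·(-0.2)·(0.2)·cov(F_1,F_2)
= 0.04·8 + 0.04·1.75 + -0.08·3.5 = 0.11
σ(-0.2F_1 + 0.2F_2) = √0.11 ≈ 0.332

0.332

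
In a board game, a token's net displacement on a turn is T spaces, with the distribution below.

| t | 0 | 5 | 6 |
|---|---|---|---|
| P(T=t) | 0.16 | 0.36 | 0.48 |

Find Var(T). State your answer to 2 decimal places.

4.38

E[T] = (0)(0.16) + (5)(0.36) + (6)(0.48) = 4.68
E[T²] = (0)²(0.16) + (5)²(0.36) + (6)²(0.48) = 26.28
Var(T) = E[T²] − (E[T])² = 26.28 − (4.68)² = 4.3776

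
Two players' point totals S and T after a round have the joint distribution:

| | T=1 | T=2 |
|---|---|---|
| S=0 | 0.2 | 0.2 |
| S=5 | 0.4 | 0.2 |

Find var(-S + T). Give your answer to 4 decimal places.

E[S] = 3,  E[T] = 1.4,  E[ST] = 4
var(S) = 15 − (3)² = 6;  var(T) = 2.2 − (1.4)² = 0.24
cov(S,T) = 4 − (3)(1.4) = -0.2
var(-S + T) = (-1)²·6 + (1)²·0.24 + 2·(-1)·(1)·-0.2 = 6.64

6.6400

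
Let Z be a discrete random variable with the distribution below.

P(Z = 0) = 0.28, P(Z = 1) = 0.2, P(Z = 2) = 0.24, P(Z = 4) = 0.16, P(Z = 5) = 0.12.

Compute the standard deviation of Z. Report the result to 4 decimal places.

E[Z] = (0)(0.28) + (1)(0.2) + (2)(0.24) + (4)(0.16) + (5)(0.12) = 1.92
E[Z²] = (0)²(0.28) + (1)²(0.2) + (2)²(0.24) + (4)²(0.16) + (5)²(0.12) = 6.72
Var(Z) = E[Z²] − (E[Z])² = 6.72 − (1.92)² = 3.0336
σ(Z) = √3.0336 ≈ 1.7417

1.7417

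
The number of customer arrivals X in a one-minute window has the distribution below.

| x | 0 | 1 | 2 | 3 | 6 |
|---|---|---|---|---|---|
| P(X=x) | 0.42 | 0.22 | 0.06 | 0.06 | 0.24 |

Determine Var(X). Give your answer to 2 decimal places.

5.80

E[X] = (0)(0.42) + (1)(0.22) + (2)(0.06) + (3)(0.06) + (6)(0.24) = 1.96
E[X²] = (0)²(0.42) + (1)²(0.22) + (2)²(0.06) + (3)²(0.06) + (6)²(0.24) = 9.64
Var(X) = E[X²] − (E[X])² = 9.64 − (1.96)² = 5.7984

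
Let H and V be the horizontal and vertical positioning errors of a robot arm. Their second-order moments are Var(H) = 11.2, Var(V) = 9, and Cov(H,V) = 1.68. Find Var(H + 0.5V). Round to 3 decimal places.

Var(H + 0.5V) = (1)²·Var(H) + (0.5)²·Var(V) + 2·(1)·(0.5)·Cov(H,V)
= 1·11.2 + 0.25·9 + 1·1.68 = 15.13

15.130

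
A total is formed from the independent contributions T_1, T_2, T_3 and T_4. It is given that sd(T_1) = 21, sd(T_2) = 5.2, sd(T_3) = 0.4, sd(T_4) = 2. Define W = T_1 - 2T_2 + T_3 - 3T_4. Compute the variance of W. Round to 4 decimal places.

585.3200

Var(T_1) = 441, Var(T_2) = 27.04, Var(T_3) = 0.16, Var(T_4) = 4
By independence, Var(W) = (1)²Var(T_1) + (-2)²Var(T_2) + (1)²Var(T_3) + (-3)²Var(T_4)
= (1)²·441 + (-2)²·27.04 + (1)²·0.16 + (-3)²·4 = 585.32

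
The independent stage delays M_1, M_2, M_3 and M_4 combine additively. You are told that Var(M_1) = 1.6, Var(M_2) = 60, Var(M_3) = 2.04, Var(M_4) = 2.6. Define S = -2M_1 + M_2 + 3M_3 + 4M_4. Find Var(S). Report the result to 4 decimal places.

By independence, Var(S) = (-2)²Var(M_1) + (1)²Var(M_2) + (3)²Var(M_3) + (4)²Var(M_4)
= (-2)²·1.6 + (1)²·60 + (3)²·2.04 + (4)²·2.6 = 126.36

126.3600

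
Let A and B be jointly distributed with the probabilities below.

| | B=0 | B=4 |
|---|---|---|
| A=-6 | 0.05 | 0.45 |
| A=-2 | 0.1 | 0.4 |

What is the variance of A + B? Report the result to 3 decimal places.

5.240

E[A] = -4,  E[B] = 3.4,  E[AB] = -14
Var(A) = 20 − (-4)² = 4;  Var(B) = 13.6 − (3.4)² = 2.04
Cov(A,B) = -14 − (-4)(3.4) = -0.4
Var(A + B) = (1)²·4 + (1)²·2.04 + 2·(1)·(1)·-0.4 = 5.24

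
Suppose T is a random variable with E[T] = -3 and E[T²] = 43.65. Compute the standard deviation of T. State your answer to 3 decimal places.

5.886

V(T) = 43.65 − (-3)² = 34.65
sd(T) = √34.65 ≈ 5.886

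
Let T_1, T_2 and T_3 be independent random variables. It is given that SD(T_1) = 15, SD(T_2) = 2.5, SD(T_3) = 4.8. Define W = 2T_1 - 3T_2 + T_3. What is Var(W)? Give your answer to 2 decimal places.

Var(T_1) = 225, Var(T_2) = 6.25, Var(T_3) = 23.04
By independence, Var(W) = (2)²Var(T_1) + (-3)²Var(T_2) + (1)²Var(T_3)
= (2)²·225 + (-3)²·6.25 + (1)²·23.04 = 979.29

979.29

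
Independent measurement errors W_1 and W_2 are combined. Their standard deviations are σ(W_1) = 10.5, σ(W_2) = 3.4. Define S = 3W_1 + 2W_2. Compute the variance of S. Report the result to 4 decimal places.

Var(W_1) = 110.25, Var(W_2) = 11.56
By independence, Var(S) = (3)²Var(W_1) + (2)²Var(W_2)
= (3)²·110.25 + (2)²·11.56 = 1038.49

1038.4900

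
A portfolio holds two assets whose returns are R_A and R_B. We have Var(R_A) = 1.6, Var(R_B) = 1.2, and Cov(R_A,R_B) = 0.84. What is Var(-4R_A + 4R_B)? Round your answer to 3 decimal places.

Var(-4R_A + 4R_B) = (-4)²·Var(R_A) + (4)²·Var(R_B) + 2·(-4)·(4)·Cov(R_A,R_B)
= 16·1.6 + 16·1.2 + -32·0.84 = 17.92

17.920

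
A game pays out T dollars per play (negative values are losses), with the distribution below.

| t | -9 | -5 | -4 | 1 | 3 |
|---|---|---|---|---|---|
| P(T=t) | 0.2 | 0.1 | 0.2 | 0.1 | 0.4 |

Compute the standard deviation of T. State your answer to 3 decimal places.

4.729

E[T] = (-9)(0.2) + (-5)(0.1) + (-4)(0.2) + (1)(0.1) + (3)(0.4) = -1.8
E[T²] = (-9)²(0.2) + (-5)²(0.1) + (-4)²(0.2) + (1)²(0.1) + (3)²(0.4) = 25.6
V(T) = E[T²] − (E[T])² = 25.6 − (-1.8)² = 22.36
SD(T) = √22.36 ≈ 4.729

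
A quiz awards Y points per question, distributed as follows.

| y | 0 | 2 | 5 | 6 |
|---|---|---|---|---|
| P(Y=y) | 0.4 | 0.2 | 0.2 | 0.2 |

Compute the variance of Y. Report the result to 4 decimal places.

E[Y] = (0)(0.4) + (2)(0.2) + (5)(0.2) + (6)(0.2) = 2.6
E[Y²] = (0)²(0.4) + (2)²(0.2) + (5)²(0.2) + (6)²(0.2) = 13
Var(Y) = E[Y²] − (E[Y])² = 13 − (2.6)² = 6.24

6.2400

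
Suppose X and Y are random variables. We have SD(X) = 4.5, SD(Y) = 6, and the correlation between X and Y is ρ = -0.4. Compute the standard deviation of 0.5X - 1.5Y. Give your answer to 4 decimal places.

var(X) = (4.5)² = 20.25;  var(Y) = (6)² = 36
Cov(X,Y) = ρ·SD(X)·SD(Y) = -0.4·4.5·6 = -10.8
var(0.5X - 1.5Y) = (0.5)²·var(X) + (-1.5)²·var(Y) + 2·(0.5)·(-1.5)·Cov(X,Y)
= 0.25·20.25 + 2.25·36 + -1.5·-10.8 = 102.2625
SD(0.5X - 1.5Y) = √102.2625 ≈ 10.1125

10.1125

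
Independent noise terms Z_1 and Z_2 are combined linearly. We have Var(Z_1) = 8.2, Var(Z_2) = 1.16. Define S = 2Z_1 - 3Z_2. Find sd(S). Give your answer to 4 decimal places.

By independence, Var(S) = (2)²Var(Z_1) + (-3)²Var(Z_2)
= (2)²·8.2 + (-3)²·1.16 = 43.24
sd(S) = √43.24 ≈ 6.5757

6.5757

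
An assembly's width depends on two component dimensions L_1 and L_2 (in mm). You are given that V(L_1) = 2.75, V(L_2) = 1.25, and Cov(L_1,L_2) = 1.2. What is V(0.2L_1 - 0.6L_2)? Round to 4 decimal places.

0.2720

V(0.2L_1 - 0.6L_2) = (0.2)²·V(L_1) + (-0.6)²·V(L_2) + 2·(0.2)·(-0.6)·Cov(L_1,L_2)
= 0.04·2.75 + 0.36·1.25 + -0.24·1.2 = 0.272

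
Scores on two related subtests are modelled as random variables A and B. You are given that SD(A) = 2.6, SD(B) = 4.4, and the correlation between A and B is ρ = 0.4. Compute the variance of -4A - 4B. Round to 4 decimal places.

V(A) = (2.6)² = 6.76;  V(B) = (4.4)² = 19.36
cov(A,B) = ρ·SD(A)·SD(B) = 0.4·2.6·4.4 = 4.576
V(-4A - 4B) = (-4)²·V(A) + (-4)²·V(B) + 2·(-4)·(-4)·cov(A,B)
= 16·6.76 + 16·19.36 + 32·4.576 = 564.352

564.3520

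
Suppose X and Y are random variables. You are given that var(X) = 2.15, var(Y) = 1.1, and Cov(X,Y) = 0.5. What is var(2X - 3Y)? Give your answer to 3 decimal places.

var(2X - 3Y) = (2)²·var(X) + (-3)²·var(Y) + 2·(2)·(-3)·Cov(X,Y)
= 4·2.15 + 9·1.1 + -12·0.5 = 12.5

12.500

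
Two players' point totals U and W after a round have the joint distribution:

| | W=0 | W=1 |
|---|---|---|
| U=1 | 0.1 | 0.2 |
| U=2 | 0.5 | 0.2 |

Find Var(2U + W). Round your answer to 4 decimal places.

0.7600

E[U] = 1.7,  E[W] = 0.4,  E[UW] = 0.6
Var(U) = 3.1 − (1.7)² = 0.21;  Var(W) = 0.4 − (0.4)² = 0.24
cov(U,W) = 0.6 − (1.7)(0.4) = -0.08
Var(2U + W) = (2)²·0.21 + (1)²·0.24 + 2·(2)·(1)·-0.08 = 0.76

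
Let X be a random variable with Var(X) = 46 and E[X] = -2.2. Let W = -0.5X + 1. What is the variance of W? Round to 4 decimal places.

Var(-0.5X + 1) = (-0.5)²·Var(X) = 0.25·46 = 11.5

11.5000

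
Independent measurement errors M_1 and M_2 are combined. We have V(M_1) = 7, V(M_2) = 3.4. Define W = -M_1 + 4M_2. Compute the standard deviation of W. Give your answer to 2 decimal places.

By independence, V(W) = (-1)²V(M_1) + (4)²V(M_2)
= (-1)²·7 + (4)²·3.4 = 61.4
SD(W) = √61.4 ≈ 7.84

7.84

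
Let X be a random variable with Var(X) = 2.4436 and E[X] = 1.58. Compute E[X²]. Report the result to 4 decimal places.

E[X²] = Var(X) + (E[X])² = 2.4436 + (1.58)² = 4.94

4.9400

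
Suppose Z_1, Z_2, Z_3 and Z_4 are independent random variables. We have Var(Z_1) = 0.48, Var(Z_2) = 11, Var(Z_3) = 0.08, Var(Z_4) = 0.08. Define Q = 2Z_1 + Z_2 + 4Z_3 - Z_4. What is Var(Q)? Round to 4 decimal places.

14.2800

By independence, Var(Q) = (2)²Var(Z_1) + (1)²Var(Z_2) + (4)²Var(Z_3) + (-1)²Var(Z_4)
= (2)²·0.48 + (1)²·11 + (4)²·0.08 + (-1)²·0.08 = 14.28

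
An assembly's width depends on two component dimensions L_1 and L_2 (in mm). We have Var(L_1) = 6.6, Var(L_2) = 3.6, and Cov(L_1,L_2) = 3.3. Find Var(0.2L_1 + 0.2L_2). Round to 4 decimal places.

0.6720

Var(0.2L_1 + 0.2L_2) = (0.2)²·Var(L_1) + (0.2)²·Var(L_2) + 2·(0.2)·(0.2)·Cov(L_1,L_2)
= 0.04·6.6 + 0.04·3.6 + 0.08·3.3 = 0.672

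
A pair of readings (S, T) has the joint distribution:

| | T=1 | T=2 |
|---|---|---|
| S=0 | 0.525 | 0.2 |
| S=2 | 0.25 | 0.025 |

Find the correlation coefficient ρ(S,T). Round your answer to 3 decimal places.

-0.198

E[S] = 0.55,  E[T] = 1.225
E[ST] = 0.6
Cov(S,T) = E[ST] − E[S]E[T] = 0.6 − (0.55)(1.225) = -0.07375
var(S) = 0.7975,  var(T) = 0.174375
ρ = -0.07375 / √(0.7975·0.174375) ≈ -0.198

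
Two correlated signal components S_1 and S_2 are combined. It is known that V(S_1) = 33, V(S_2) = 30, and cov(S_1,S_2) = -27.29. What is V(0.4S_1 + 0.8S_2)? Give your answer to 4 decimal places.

7.0144

V(0.4S_1 + 0.8S_2) = (0.4)²·V(S_1) + (0.8)²·V(S_2) + 2·(0.4)·(0.8)·cov(S_1,S_2)
= 0.16·33 + 0.64·30 + 0.64·-27.29 = 7.0144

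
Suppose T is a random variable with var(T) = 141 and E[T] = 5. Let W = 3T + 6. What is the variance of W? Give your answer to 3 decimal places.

var(3T + 6) = (3)²·var(T) = 9·141 = 1269

1269.000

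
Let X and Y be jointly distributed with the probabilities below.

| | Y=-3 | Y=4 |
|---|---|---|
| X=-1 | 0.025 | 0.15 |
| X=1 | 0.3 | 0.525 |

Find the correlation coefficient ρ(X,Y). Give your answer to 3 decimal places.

E[X] = 0.65,  E[Y] = 1.725
E[XY] = 0.675
cov(X,Y) = E[XY] − E[X]E[Y] = 0.675 − (0.65)(1.725) = -0.44625
V(X) = 0.5775,  V(Y) = 10.749375
ρ = -0.44625 / √(0.5775·10.749375) ≈ -0.179

-0.179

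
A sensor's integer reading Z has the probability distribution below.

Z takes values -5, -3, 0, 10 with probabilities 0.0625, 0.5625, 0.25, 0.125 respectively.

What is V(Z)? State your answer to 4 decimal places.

E[Z] = (-5)(0.0625) + (-3)(0.5625) + (0)(0.25) + (10)(0.125) = -0.75
E[Z²] = (-5)²(0.0625) + (-3)²(0.5625) + (0)²(0.25) + (10)²(0.125) = 19.125
V(Z) = E[Z²] − (E[Z])² = 19.125 − (-0.75)² = 18.5625

18.5625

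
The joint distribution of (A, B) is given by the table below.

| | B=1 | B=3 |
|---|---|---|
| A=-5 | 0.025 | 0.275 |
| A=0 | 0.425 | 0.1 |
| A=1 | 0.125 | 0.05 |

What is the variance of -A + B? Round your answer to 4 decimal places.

E[A] = -1.325,  E[B] = 1.85,  E[AB] = -3.975
Var(A) = 7.675 − (-1.325)² = 5.919375;  Var(B) = 4.4 − (1.85)² = 0.9775
cov(A,B) = -3.975 − (-1.325)(1.85) = -1.52375
Var(-A + B) = (-1)²·5.919375 + (1)²·0.9775 + 2·(-1)·(1)·-1.52375 = 9.944375

9.9444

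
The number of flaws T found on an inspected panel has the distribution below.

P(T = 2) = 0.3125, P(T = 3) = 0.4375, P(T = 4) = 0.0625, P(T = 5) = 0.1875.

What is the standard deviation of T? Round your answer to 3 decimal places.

1.053

E[T] = (2)(0.3125) + (3)(0.4375) + (4)(0.0625) + (5)(0.1875) = 3.125
E[T²] = (2)²(0.3125) + (3)²(0.4375) + (4)²(0.0625) + (5)²(0.1875) = 10.875
V(T) = E[T²] − (E[T])² = 10.875 − (3.125)² = 1.109375
sd(T) = √1.109375 ≈ 1.053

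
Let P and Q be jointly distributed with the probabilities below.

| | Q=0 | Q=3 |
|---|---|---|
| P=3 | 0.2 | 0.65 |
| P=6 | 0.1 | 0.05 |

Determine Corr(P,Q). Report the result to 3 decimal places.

-0.336

E[P] = 3.45,  E[Q] = 2.1
E[PQ] = 6.75
Cov(P,Q) = E[PQ] − E[P]E[Q] = 6.75 − (3.45)(2.1) = -0.495
Var(P) = 1.1475,  Var(Q) = 1.89
ρ = -0.495 / √(1.1475·1.89) ≈ -0.336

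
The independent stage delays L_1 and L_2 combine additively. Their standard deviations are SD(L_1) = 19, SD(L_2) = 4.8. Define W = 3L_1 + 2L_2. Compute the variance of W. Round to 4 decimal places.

Var(L_1) = 361, Var(L_2) = 23.04
By independence, Var(W) = (3)²Var(L_1) + (2)²Var(L_2)
= (3)²·361 + (2)²·23.04 = 3341.16

3341.1600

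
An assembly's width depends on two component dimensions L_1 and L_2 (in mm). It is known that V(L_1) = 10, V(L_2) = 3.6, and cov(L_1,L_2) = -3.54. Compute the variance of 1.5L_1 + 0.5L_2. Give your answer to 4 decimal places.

V(1.5L_1 + 0.5L_2) = (1.5)²·V(L_1) + (0.5)²·V(L_2) + 2·(1.5)·(0.5)·cov(L_1,L_2)
= 2.25·10 + 0.25·3.6 + 1.5·-3.54 = 18.09

18.0900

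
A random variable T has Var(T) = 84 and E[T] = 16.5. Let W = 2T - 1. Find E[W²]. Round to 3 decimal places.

E[2T - 1] = 2·16.5 − 1 = 32
Var(2T - 1) = (2)²·84 = 336
E[W²] = Var(W) + (E[W])² = 336 + (32)² = 1360

1360.000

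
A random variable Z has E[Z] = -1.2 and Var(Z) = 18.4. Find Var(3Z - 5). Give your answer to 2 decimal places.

165.60

Var(3Z - 5) = (3)²·Var(Z) = 9·18.4 = 165.6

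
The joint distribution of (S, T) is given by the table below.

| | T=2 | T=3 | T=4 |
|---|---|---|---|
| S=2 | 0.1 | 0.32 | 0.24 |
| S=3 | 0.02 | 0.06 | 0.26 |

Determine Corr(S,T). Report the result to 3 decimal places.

E[S] = 2.34,  E[T] = 3.38
E[ST] = 8.02
cov(S,T) = E[ST] − E[S]E[T] = 8.02 − (2.34)(3.38) = 0.1108
var(S) = 0.2244,  var(T) = 0.4756
ρ = 0.1108 / √(0.2244·0.4756) ≈ 0.339

0.339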